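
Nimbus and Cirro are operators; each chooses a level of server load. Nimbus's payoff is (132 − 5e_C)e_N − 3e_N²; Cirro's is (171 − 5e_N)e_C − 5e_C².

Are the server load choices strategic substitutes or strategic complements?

Expanding Nimbus's payoff: 132e_N − 5e_Ce_N − 3e_N².
∂π/∂e_N = 132 − 5e_C − 6e_N = 0, so e_N = 22 − (5/6)e_C.
The best-response slope de_N/de_C = −5/6 < 0: the reaction function is downward-sloping, so the choices are strategic substitutes.

strategic substitutes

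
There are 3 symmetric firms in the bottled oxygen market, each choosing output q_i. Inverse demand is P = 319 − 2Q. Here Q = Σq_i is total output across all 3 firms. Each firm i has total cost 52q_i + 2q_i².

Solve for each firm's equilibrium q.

A representative firm's profit is π_i = q_i(319 − 2Q) − 52q_i − 2q_i², with Q = q_i + Σ_{j≠i} q_j.
First-order condition: 267 − 8q_i − 2Σ_{j≠i} q_j = 0.
With identical firms, set every q_j = q: then 267 − 8q − 4q = 0, i.e. q = 267/12 = 22.25.

22.25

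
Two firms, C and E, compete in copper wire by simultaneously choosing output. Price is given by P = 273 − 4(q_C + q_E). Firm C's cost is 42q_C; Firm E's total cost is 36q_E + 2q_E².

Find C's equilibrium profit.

Firm C's profit: π = q_C(273 − 4(q_C + q_E)) − 42q_C.
∂π/∂q_C = 231 − 8q_C − 4q_E = 0, so q_C = 28.875 − 0.5q_E.
For E: ∂π/∂q_E = 237 − 12q_E − 4q_C = 0 ⇒ q_E = 19.75 − (1/3)q_C.
Plugging q_E into C's best response: q_C = 28.875 − 0.5(19.75 − (1/3)q_C) ⇒ (5/6)q_C = 19, so q_C = 22.8.
Then q_E = 19.75 − (1/3)·22.8 = 12.15.
Price P = 273 − 4·34.95 = 133.2.
C's profit: (133.2 − 42)·22.8 = 2079.36.

2079.36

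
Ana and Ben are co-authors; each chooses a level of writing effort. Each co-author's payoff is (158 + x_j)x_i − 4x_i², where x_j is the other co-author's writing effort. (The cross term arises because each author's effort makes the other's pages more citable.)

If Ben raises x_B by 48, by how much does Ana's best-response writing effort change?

6

Ana's payoff is (158 + x_B)x_A − 4x_A².
∂π/∂x_A = 158 + x_B − 8x_A = 0, so x_A = 19.75 + 0.125x_B.
The reaction-function slope is 0.125, so a 48-unit rise in x_B moves x_A by 0.125 × 48 = 6. Ana's best response rises — the actions are strategic complements.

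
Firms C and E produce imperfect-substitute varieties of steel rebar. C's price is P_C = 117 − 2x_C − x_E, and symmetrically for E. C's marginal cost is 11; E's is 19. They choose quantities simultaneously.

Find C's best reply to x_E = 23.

20.75

Firm C's profit: π = x_C(117 − 2x_C − x_E) − 11x_C.
∂π/∂x_C = 106 − 4x_C − x_E = 0 ⇒ x_C = 26.5 − 0.25x_E.
At x_E = 23: x_C = 26.5 − 0.25·23 = 20.75.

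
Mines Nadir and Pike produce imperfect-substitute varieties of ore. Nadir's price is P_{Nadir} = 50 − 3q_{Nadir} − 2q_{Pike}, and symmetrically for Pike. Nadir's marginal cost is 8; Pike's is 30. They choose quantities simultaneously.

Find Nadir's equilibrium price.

Mine Nadir's profit: π = q_{Nadir}(50 − 3q_{Nadir} − 2q_{Pike}) − 8q_{Nadir}.
∂π/∂q_{Nadir} = 42 − 6q_{Nadir} − 2q_{Pike} = 0 ⇒ q_{Nadir} = 7 − (1/3)q_{Pike}.
Similarly q_{Pike} = 10/3 − (1/3)q_{Nadir}.
Plugging q_{Pike} into Nadir's best response: q_{Nadir} = 7 − (1/3)(10/3 − (1/3)q_{Nadir}) ⇒ (8/9)q_{Nadir} = 53/9, so q_{Nadir} = 6.625.
Then q_{Pike} = 10/3 − (1/3)·6.625 = 1.125.
P_{Nadir} = 50 − 3·6.625 − 2·1.125 = 27.875.

27.875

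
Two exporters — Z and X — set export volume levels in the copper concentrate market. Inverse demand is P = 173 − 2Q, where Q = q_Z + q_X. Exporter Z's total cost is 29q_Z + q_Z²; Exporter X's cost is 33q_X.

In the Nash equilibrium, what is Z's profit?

657.12

Exporter Z's profit: π = q_Z(173 − 2(q_Z + q_X)) − 29q_Z − q_Z².
∂π/∂q_Z = 144 − 6q_Z − 2q_X = 0, so q_Z = 24 − (1/3)q_X.
For X: ∂π/∂q_X = 140 − 4q_X − 2q_Z = 0 ⇒ q_X = 35 − 0.5q_Z.
Plugging q_X into Z's best response: q_Z = 24 − (1/3)(35 − 0.5q_Z) ⇒ (5/6)q_Z = 37/3, so q_Z = 14.8.
Then q_X = 35 − 0.5·14.8 = 27.6.
Price P = 173 − 2·42.4 = 88.2.
Z's profit: (88.2 − 29)·14.8 − (14.8)² = 657.12.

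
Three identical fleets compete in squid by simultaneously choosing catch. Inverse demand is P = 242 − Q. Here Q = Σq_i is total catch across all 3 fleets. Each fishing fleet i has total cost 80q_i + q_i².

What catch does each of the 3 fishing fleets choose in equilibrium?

27

A representative fishing fleet's profit is π_i = q_i(242 − Q) − 80q_i − q_i², with Q = q_i + Σ_{j≠i} q_j.
First-order condition: 162 − 4q_i − Σ_{j≠i} q_j = 0.
With identical fishing fleets, set every q_j = q: then 162 − 4q − 2q = 0, i.e. q = 162/6 = 27.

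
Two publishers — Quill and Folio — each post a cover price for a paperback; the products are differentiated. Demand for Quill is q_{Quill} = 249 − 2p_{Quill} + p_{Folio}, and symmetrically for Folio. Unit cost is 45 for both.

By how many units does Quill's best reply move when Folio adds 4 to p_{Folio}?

Quill's profit: π = (p_{Quill} − 45)(249 − 2p_{Quill} + p_{Folio}).
∂π/∂p_{Quill} = 339 − 4p_{Quill} + p_{Folio} = 0 ⇒ p_{Quill} = 84.75 + 0.25p_{Folio}.
The reaction-function slope is 0.25, so a 4-unit rise in p_{Folio} moves p_{Quill} by 0.25 × 4 = 1. Quill's best response rises — the actions are strategic complements.

1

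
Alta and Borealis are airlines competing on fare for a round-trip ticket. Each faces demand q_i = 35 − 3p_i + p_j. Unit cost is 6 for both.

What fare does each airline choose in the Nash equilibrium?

10.6

Alta's profit: π = (p_{Alta} − 6)(35 − 3p_{Alta} + p_{Borealis}).
∂π/∂p_{Alta} = 53 − 6p_{Alta} + p_{Borealis} = 0 ⇒ p_{Alta} = 53/6 + (1/6)p_{Borealis}.
Setting p_{Alta} = p_{Borealis} in the reaction function: p_{Alta} = 53/6 + (1/6)p_{Alta}, so p_{Alta} = (53/6) / (5/6) = 10.6.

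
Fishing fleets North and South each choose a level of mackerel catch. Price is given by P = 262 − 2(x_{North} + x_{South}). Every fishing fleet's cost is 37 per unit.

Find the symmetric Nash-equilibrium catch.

Fishing fleet North's profit: π = x_{North}(262 − 2(x_{North} + x_{South})) − 37x_{North}.
∂π/∂x_{North} = 225 − 4x_{North} − 2x_{South} = 0, so x_{North} = 56.25 − 0.5x_{South}.
The game is symmetric, so in equilibrium x_{South} = x_{North}: the reaction function gives 1.5x_{North} = 56.25, hence x_{North} = 37.5.

37.5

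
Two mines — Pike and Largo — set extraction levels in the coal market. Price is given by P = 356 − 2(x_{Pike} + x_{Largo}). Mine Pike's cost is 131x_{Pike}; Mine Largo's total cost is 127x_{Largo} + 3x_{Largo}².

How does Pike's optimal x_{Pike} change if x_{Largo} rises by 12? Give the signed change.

Mine Pike's profit: π = x_{Pike}(356 − 2(x_{Pike} + x_{Largo})) − 131x_{Pike}.
∂π/∂x_{Pike} = 225 − 4x_{Pike} − 2x_{Largo} = 0, so x_{Pike} = 56.25 − 0.5x_{Largo}.
The reaction-function slope is −0.5, so a 12-unit rise in x_{Largo} moves x_{Pike} by −0.5 × 12 = −6. Pike's best response falls — the actions are strategic substitutes.

-6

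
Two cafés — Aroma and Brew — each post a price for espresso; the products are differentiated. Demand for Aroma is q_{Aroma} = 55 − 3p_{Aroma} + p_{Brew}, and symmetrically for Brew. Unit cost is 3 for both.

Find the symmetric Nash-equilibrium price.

12.8

Aroma's profit: π = (p_{Aroma} − 3)(55 − 3p_{Aroma} + p_{Brew}).
∂π/∂p_{Aroma} = 64 − 6p_{Aroma} + p_{Brew} = 0 ⇒ p_{Aroma} = 32/3 + (1/6)p_{Brew}.
The game is symmetric, so in equilibrium p_{Brew} = p_{Aroma}: the reaction function gives (5/6)p_{Aroma} = 32/3, hence p_{Aroma} = 12.8.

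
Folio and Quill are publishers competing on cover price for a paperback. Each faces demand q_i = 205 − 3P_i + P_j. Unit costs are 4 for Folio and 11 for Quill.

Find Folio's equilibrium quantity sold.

120

Folio's profit: π = (P_{Folio} − 4)(205 − 3P_{Folio} + P_{Quill}).
∂π/∂P_{Folio} = 217 − 6P_{Folio} + P_{Quill} = 0 ⇒ P_{Folio} = 217/6 + (1/6)P_{Quill}.
Similarly P_{Quill} = 119/3 + (1/6)P_{Folio}.
Solving the two reaction functions simultaneously: (1 − (1/6)(1/6))P_{Folio} = 217/6 + (1/6)·(119/3), so (35/36)P_{Folio} = 385/9 and P_{Folio} = 44.
Then P_{Quill} = 119/3 + (1/6)·44 = 47.
q_{Folio} = 205 − 3·44 + 47 = 120.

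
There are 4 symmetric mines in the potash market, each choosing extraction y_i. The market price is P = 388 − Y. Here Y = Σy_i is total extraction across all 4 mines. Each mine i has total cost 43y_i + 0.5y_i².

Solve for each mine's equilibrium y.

A representative mine's profit is π_i = y_i(388 − Y) − 43y_i − 0.5y_i², with Y = y_i + Σ_{j≠i} y_j.
First-order condition: 345 − 3y_i − Σ_{j≠i} y_j = 0.
In a symmetric equilibrium every mine chooses the same y, so Σ_{j≠i} y_j = 3y. The condition becomes 345 − 6y = 0, giving y = 345/6 = 57.5.

57.5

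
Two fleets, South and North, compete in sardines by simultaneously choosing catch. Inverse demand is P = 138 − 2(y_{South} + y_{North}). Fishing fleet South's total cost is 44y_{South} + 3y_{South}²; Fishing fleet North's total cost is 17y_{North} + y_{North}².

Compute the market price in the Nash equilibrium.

Fishing fleet South's profit: π = y_{South}(138 − 2(y_{South} + y_{North})) − 44y_{South} − 3y_{South}².
∂π/∂y_{South} = 94 − 10y_{South} − 2y_{North} = 0, so y_{South} = 9.4 − 0.2y_{North}.
For North: ∂π/∂y_{North} = 121 − 6y_{North} − 2y_{South} = 0 ⇒ y_{North} = 121/6 − (1/3)y_{South}.
Solving the two reaction functions simultaneously: (1 − (−0.2)(−1/3))y_{South} = 9.4 − 0.2·(121/6), so (14/15)y_{South} = 161/30 and y_{South} = 5.75.
Then y_{North} = 121/6 − (1/3)·5.75 = 18.25.
Equilibrium price: P = 138 − 2·24 = 90.

90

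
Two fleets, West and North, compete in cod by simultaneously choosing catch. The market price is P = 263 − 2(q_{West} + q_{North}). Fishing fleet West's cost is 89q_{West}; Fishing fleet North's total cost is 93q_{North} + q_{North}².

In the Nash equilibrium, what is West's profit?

2478.08

Fishing fleet West's profit: π = q_{West}(263 − 2(q_{West} + q_{North})) − 89q_{West}.
∂π/∂q_{West} = 174 − 4q_{West} − 2q_{North} = 0, so q_{West} = 43.5 − 0.5q_{North}.
For North: ∂π/∂q_{North} = 170 − 6q_{North} − 2q_{West} = 0 ⇒ q_{North} = 85/3 − (1/3)q_{West}.
Solving the two reaction functions simultaneously: (1 − (−0.5)(−1/3))q_{West} = 43.5 − 0.5·(85/3), so (5/6)q_{West} = 88/3 and q_{West} = 35.2.
Then q_{North} = 85/3 − (1/3)·35.2 = 16.6.
Price P = 263 − 2·51.8 = 159.4.
West's profit: (159.4 − 89)·35.2 = 2478.08.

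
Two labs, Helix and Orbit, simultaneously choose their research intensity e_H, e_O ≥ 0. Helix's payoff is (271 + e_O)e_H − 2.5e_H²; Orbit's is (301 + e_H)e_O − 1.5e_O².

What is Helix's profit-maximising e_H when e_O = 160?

Expanding Helix's payoff: 271e_H + e_Oe_H − 2.5e_H².
∂π/∂e_H = 271 + e_O − 5e_H = 0, so e_H = 54.2 + 0.2e_O.
At e_O = 160: e_H = 54.2 + 0.2·160 = 86.2.

86.2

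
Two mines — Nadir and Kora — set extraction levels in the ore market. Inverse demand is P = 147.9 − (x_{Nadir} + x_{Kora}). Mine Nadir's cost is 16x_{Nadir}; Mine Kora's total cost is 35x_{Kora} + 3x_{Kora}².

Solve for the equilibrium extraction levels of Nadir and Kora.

62.82, 6.26

Mine Nadir's profit: π = x_{Nadir}(147.9 − (x_{Nadir} + x_{Kora})) − 16x_{Nadir}.
∂π/∂x_{Nadir} = 131.9 − 2x_{Nadir} − x_{Kora} = 0, so x_{Nadir} = 65.95 − 0.5x_{Kora}.
For Kora: ∂π/∂x_{Kora} = 112.9 − 8x_{Kora} − x_{Nadir} = 0 ⇒ x_{Kora} = 14.1125 − 0.125x_{Nadir}.
Solving the two reaction functions simultaneously: (1 − (−0.5)(−0.125))x_{Nadir} = 65.95 − 0.5·14.1125, so 0.9375x_{Nadir} = 9423/160 and x_{Nadir} = 62.82.
Then x_{Kora} = 14.1125 − 0.125·62.82 = 6.26.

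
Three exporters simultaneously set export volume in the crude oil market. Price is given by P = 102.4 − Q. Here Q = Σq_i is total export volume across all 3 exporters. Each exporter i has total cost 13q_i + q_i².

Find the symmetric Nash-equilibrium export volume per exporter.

A representative exporter's profit is π_i = q_i(102.4 − Q) − 13q_i − q_i², with Q = q_i + Σ_{j≠i} q_j.
First-order condition: 89.4 − 4q_i − Σ_{j≠i} q_j = 0.
In a symmetric equilibrium every exporter chooses the same q, so Σ_{j≠i} q_j = 2q. The condition becomes 89.4 − 6q = 0, giving q = 89.4/6 = 14.9.

14.9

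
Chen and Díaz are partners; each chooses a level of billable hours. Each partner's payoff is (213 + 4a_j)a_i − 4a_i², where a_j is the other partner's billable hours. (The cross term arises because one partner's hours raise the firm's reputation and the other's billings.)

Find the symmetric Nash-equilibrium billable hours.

53.25

Chen's payoff is (213 + 4a_D)a_C − 4a_C².
∂π/∂a_C = 213 + 4a_D − 8a_C = 0, so a_C = 26.625 + 0.5a_D.
Setting a_C = a_D in the reaction function: a_C = 26.625 + 0.5a_C, so a_C = 26.625 / 0.5 = 53.25.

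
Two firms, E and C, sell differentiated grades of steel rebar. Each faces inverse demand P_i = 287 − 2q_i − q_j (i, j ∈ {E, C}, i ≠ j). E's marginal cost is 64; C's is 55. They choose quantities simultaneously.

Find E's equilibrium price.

152

Firm E's profit: π = q_E(287 − 2q_E − q_C) − 64q_E.
∂π/∂q_E = 223 − 4q_E − q_C = 0 ⇒ q_E = 55.75 − 0.25q_C.
Similarly q_C = 58 − 0.25q_E.
Substituting the second reaction function into the first: q_E = 55.75 − 0.25(58 − 0.25q_E), which gives 0.9375q_E = 41.25 ⇒ q_E = 44.
Then q_C = 58 − 0.25·44 = 47.
P_E = 287 − 2·44 − 47 = 152.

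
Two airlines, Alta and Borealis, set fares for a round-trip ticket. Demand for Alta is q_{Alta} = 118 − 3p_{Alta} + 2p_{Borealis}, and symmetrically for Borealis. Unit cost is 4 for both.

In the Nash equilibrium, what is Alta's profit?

2436.75

Alta's profit: π = (p_{Alta} − 4)(118 − 3p_{Alta} + 2p_{Borealis}).
∂π/∂p_{Alta} = 130 − 6p_{Alta} + 2p_{Borealis} = 0 ⇒ p_{Alta} = 65/3 + (1/3)p_{Borealis}.
By symmetry p_{Borealis} = p_{Alta}; substituting into the reaction function, (2/3)p_{Alta} = 65/3 and p_{Alta} = 32.5.
q_{Alta} = 118 − 3·32.5 + 2·32.5 = 85.5.
Profit = (32.5 − 4)·85.5 = 2436.75.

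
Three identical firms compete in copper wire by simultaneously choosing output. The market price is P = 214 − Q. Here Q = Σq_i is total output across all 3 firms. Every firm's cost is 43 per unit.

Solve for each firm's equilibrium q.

42.75

A representative firm's profit is π_i = q_i(214 − Q) − 43q_i, with Q = q_i + Σ_{j≠i} q_j.
First-order condition: 171 − 2q_i − Σ_{j≠i} q_j = 0.
Imposing symmetry (q_j = q for all j) turns Σ_{j≠i} q_j into 2q, so 171 = 4q and q = 42.75.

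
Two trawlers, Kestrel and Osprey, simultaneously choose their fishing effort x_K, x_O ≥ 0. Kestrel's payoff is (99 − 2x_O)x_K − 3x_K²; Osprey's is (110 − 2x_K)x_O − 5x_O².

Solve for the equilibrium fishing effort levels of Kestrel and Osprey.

Expanding Kestrel's payoff: 99x_K − 2x_Ox_K − 3x_K².
∂π/∂x_K = 99 − 2x_O − 6x_K = 0, so x_K = 16.5 − (1/3)x_O.
Likewise for Osprey: x_O = 11 − 0.2x_K.
Substituting the second reaction function into the first: x_K = 16.5 − (1/3)(11 − 0.2x_K), which gives (14/15)x_K = 77/6 ⇒ x_K = 13.75.
Then x_O = 11 − 0.2·13.75 = 8.25.

13.75, 8.25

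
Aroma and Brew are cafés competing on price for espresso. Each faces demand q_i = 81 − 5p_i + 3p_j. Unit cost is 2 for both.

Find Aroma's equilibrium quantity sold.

55

Aroma's profit: π = (p_{Aroma} − 2)(81 − 5p_{Aroma} + 3p_{Brew}).
∂π/∂p_{Aroma} = 91 − 10p_{Aroma} + 3p_{Brew} = 0 ⇒ p_{Aroma} = 9.1 + 0.3p_{Brew}.
The game is symmetric, so in equilibrium p_{Brew} = p_{Aroma}: the reaction function gives 0.7p_{Aroma} = 9.1, hence p_{Aroma} = 13.
q_{Aroma} = 81 − 5·13 + 3·13 = 55.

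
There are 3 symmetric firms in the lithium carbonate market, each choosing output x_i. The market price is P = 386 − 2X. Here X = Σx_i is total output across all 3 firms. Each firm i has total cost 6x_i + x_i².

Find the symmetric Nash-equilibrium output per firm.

38

A representative firm's profit is π_i = x_i(386 − 2X) − 6x_i − x_i², with X = x_i + Σ_{j≠i} x_j.
First-order condition: 380 − 6x_i − 2Σ_{j≠i} x_j = 0.
In a symmetric equilibrium every firm chooses the same x, so Σ_{j≠i} x_j = 2x. The condition becomes 380 − 10x = 0, giving x = 380/10 = 38.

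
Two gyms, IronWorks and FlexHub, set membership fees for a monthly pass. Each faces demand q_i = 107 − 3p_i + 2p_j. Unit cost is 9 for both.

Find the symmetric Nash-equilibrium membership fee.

IronWorks's profit: π = (p_{IronWorks} − 9)(107 − 3p_{IronWorks} + 2p_{FlexHub}).
∂π/∂p_{IronWorks} = 134 − 6p_{IronWorks} + 2p_{FlexHub} = 0 ⇒ p_{IronWorks} = 67/3 + (1/3)p_{FlexHub}.
By symmetry p_{FlexHub} = p_{IronWorks}; substituting into the reaction function, (2/3)p_{IronWorks} = 67/3 and p_{IronWorks} = 33.5.

33.5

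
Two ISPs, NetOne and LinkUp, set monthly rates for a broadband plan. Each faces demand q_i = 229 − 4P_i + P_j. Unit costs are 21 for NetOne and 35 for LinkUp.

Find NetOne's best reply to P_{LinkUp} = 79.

NetOne's profit: π = (P_{NetOne} − 21)(229 − 4P_{NetOne} + P_{LinkUp}).
∂π/∂P_{NetOne} = 313 − 8P_{NetOne} + P_{LinkUp} = 0 ⇒ P_{NetOne} = 39.125 + 0.125P_{LinkUp}.
At P_{LinkUp} = 79: P_{NetOne} = 39.125 + 0.125·79 = 49.

49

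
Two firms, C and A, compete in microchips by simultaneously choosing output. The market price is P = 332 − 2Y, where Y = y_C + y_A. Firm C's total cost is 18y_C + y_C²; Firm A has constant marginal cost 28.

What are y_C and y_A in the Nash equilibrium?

32.4, 59.8

Firm C's profit: π = y_C(332 − 2(y_C + y_A)) − 18y_C − y_C².
∂π/∂y_C = 314 − 6y_C − 2y_A = 0, so y_C = 157/3 − (1/3)y_A.
For A: ∂π/∂y_A = 304 − 4y_A − 2y_C = 0 ⇒ y_A = 76 − 0.5y_C.
Solving the two reaction functions simultaneously: (1 − (−1/3)(−0.5))y_C = 157/3 − (1/3)·76, so (5/6)y_C = 27 and y_C = 32.4.
Then y_A = 76 − 0.5·32.4 = 59.8.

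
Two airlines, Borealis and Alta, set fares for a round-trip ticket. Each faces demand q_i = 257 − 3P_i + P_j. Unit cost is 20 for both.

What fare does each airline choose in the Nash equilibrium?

63.4

Borealis's profit: π = (P_{Borealis} − 20)(257 − 3P_{Borealis} + P_{Alta}).
∂π/∂P_{Borealis} = 317 − 6P_{Borealis} + P_{Alta} = 0 ⇒ P_{Borealis} = 317/6 + (1/6)P_{Alta}.
Setting P_{Borealis} = P_{Alta} in the reaction function: P_{Borealis} = 317/6 + (1/6)P_{Borealis}, so P_{Borealis} = (317/6) / (5/6) = 63.4.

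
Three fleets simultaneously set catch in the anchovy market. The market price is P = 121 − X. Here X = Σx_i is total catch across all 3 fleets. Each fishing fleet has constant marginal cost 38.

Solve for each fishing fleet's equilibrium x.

A representative fishing fleet's profit is π_i = x_i(121 − X) − 38x_i, with X = x_i + Σ_{j≠i} x_j.
First-order condition: 83 − 2x_i − Σ_{j≠i} x_j = 0.
Imposing symmetry (x_j = x for all j) turns Σ_{j≠i} x_j into 2x, so 83 = 4x and x = 20.75.

20.75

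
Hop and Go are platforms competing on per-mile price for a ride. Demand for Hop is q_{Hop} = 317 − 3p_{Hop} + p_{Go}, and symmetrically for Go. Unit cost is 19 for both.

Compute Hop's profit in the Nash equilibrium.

9340.92

Hop's profit: π = (p_{Hop} − 19)(317 − 3p_{Hop} + p_{Go}).
∂π/∂p_{Hop} = 374 − 6p_{Hop} + p_{Go} = 0 ⇒ p_{Hop} = 187/3 + (1/6)p_{Go}.
The game is symmetric, so in equilibrium p_{Go} = p_{Hop}: the reaction function gives (5/6)p_{Hop} = 187/3, hence p_{Hop} = 74.8.
q_{Hop} = 317 − 3·74.8 + 74.8 = 167.4.
Profit = (74.8 − 19)·167.4 = 9340.92.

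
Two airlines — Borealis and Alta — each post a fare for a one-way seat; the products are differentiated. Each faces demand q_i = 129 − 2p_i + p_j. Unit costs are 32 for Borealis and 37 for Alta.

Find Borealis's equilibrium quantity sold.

66

Borealis's profit: π = (p_{Borealis} − 32)(129 − 2p_{Borealis} + p_{Alta}).
∂π/∂p_{Borealis} = 193 − 4p_{Borealis} + p_{Alta} = 0 ⇒ p_{Borealis} = 48.25 + 0.25p_{Alta}.
Similarly p_{Alta} = 50.75 + 0.25p_{Borealis}.
Solving the two reaction functions simultaneously: (1 − (0.25)(0.25))p_{Borealis} = 48.25 + 0.25·50.75, so 0.9375p_{Borealis} = 60.9375 and p_{Borealis} = 65.
Then p_{Alta} = 50.75 + 0.25·65 = 67.
q_{Borealis} = 129 − 2·65 + 67 = 66.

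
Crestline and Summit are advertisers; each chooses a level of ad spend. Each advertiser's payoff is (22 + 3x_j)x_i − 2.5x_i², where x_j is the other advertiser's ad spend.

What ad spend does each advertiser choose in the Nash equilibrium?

11

Crestline's payoff is (22 + 3x_S)x_C − 2.5x_C².
∂π/∂x_C = 22 + 3x_S − 5x_C = 0, so x_C = 4.4 + 0.6x_S.
Setting x_C = x_S in the reaction function: x_C = 4.4 + 0.6x_C, so x_C = 4.4 / 0.4 = 11.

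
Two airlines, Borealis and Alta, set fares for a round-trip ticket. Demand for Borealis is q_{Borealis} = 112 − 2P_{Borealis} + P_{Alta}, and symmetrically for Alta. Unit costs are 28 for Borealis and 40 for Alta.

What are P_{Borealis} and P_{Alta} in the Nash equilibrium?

57.6, 62.4

Borealis's profit: π = (P_{Borealis} − 28)(112 − 2P_{Borealis} + P_{Alta}).
∂π/∂P_{Borealis} = 168 − 4P_{Borealis} + P_{Alta} = 0 ⇒ P_{Borealis} = 42 + 0.25P_{Alta}.
Similarly P_{Alta} = 48 + 0.25P_{Borealis}.
Solving the two reaction functions simultaneously: (1 − (0.25)(0.25))P_{Borealis} = 42 + 0.25·48, so 0.9375P_{Borealis} = 54 and P_{Borealis} = 57.6.
Then P_{Alta} = 48 + 0.25·57.6 = 62.4.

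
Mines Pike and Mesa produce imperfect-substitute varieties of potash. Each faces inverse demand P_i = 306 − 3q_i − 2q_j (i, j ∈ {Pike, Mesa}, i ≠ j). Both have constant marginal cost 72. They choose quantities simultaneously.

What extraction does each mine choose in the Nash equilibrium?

29.25

Mine Pike's profit: π = q_{Pike}(306 − 3q_{Pike} − 2q_{Mesa}) − 72q_{Pike}.
∂π/∂q_{Pike} = 234 − 6q_{Pike} − 2q_{Mesa} = 0 ⇒ q_{Pike} = 39 − (1/3)q_{Mesa}.
The game is symmetric, so in equilibrium q_{Mesa} = q_{Pike}: the reaction function gives (4/3)q_{Pike} = 39, hence q_{Pike} = 29.25.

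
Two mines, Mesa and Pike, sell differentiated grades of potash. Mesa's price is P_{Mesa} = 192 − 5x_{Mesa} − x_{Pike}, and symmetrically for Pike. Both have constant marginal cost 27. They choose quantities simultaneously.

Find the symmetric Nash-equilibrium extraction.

Mine Mesa's profit: π = x_{Mesa}(192 − 5x_{Mesa} − x_{Pike}) − 27x_{Mesa}.
∂π/∂x_{Mesa} = 165 − 10x_{Mesa} − x_{Pike} = 0 ⇒ x_{Mesa} = 16.5 − 0.1x_{Pike}.
The game is symmetric, so in equilibrium x_{Pike} = x_{Mesa}: the reaction function gives 1.1x_{Mesa} = 16.5, hence x_{Mesa} = 15.

15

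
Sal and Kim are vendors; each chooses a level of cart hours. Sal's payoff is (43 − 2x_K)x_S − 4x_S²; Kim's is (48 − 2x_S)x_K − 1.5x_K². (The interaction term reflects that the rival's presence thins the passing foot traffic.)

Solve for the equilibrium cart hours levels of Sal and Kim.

1.65, 14.9

Expanding Sal's payoff: 43x_S − 2x_Kx_S − 4x_S².
∂π/∂x_S = 43 − 2x_K − 8x_S = 0, so x_S = 5.375 − 0.25x_K.
Likewise for Kim: x_K = 16 − (2/3)x_S.
Plugging x_K into Sal's best response: x_S = 5.375 − 0.25(16 − (2/3)x_S) ⇒ (5/6)x_S = 1.375, so x_S = 1.65.
Then x_K = 16 − (2/3)·1.65 = 14.9.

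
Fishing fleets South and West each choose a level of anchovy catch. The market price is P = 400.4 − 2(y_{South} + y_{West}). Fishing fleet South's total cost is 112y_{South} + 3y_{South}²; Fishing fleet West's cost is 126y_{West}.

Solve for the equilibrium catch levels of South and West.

16.8, 60.2

Fishing fleet South's profit: π = y_{South}(400.4 − 2(y_{South} + y_{West})) − 112y_{South} − 3y_{South}².
∂π/∂y_{South} = 288.4 − 10y_{South} − 2y_{West} = 0, so y_{South} = 28.84 − 0.2y_{West}.
For West: ∂π/∂y_{West} = 274.4 − 4y_{West} − 2y_{South} = 0 ⇒ y_{West} = 68.6 − 0.5y_{South}.
Substituting the second reaction function into the first: y_{South} = 28.84 − 0.2(68.6 − 0.5y_{South}), which gives 0.9y_{South} = 15.12 ⇒ y_{South} = 16.8.
Then y_{West} = 68.6 − 0.5·16.8 = 60.2.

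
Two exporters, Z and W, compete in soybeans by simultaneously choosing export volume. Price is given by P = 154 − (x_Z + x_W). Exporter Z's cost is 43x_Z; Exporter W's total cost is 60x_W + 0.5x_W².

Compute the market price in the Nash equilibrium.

Exporter Z's profit: π = x_Z(154 − (x_Z + x_W)) − 43x_Z.
∂π/∂x_Z = 111 − 2x_Z − x_W = 0, so x_Z = 55.5 − 0.5x_W.
For W: ∂π/∂x_W = 94 − 3x_W − x_Z = 0 ⇒ x_W = 94/3 − (1/3)x_Z.
Substituting the second reaction function into the first: x_Z = 55.5 − 0.5(94/3 − (1/3)x_Z), which gives (5/6)x_Z = 239/6 ⇒ x_Z = 47.8.
Then x_W = 94/3 − (1/3)·47.8 = 15.4.
Equilibrium price: P = 154 − 63.2 = 90.8.

90.8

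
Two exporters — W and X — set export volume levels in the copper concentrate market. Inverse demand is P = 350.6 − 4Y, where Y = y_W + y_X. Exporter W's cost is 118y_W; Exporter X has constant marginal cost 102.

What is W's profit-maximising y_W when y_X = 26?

16.075

Exporter W's profit: π = y_W(350.6 − 4(y_W + y_X)) − 118y_W.
∂π/∂y_W = 232.6 − 8y_W − 4y_X = 0, so y_W = 29.075 − 0.5y_X.
At y_X = 26: y_W = 29.075 − 0.5·26 = 16.075.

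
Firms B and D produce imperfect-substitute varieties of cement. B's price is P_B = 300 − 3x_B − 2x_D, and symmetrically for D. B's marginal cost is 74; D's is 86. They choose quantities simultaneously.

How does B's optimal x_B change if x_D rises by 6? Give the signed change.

-2

Firm B's profit: π = x_B(300 − 3x_B − 2x_D) − 74x_B.
∂π/∂x_B = 226 − 6x_B − 2x_D = 0 ⇒ x_B = 113/3 − (1/3)x_D.
The reaction-function slope is −1/3, so a 6-unit rise in x_D moves x_B by −1/3 × 6 = −2. B's best response falls — the actions are strategic substitutes.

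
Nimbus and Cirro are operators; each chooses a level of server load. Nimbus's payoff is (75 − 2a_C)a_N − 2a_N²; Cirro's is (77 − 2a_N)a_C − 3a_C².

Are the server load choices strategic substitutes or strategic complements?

strategic substitutes

Expanding Nimbus's payoff: 75a_N − 2a_Ca_N − 2a_N².
∂π/∂a_N = 75 − 2a_C − 4a_N = 0, so a_N = 18.75 − 0.5a_C.
The best-response slope da_N/da_C = −0.5 < 0: the reaction function is downward-sloping, so the choices are strategic substitutes.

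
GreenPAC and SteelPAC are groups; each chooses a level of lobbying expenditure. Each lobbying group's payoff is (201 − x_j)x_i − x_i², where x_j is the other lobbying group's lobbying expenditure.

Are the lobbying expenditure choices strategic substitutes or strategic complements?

GreenPAC's payoff is (201 − x_S)x_G − x_G².
∂π/∂x_G = 201 − x_S − 2x_G = 0, so x_G = 100.5 − 0.5x_S.
The best-response slope dx_G/dx_S = −0.5 < 0: the reaction function is downward-sloping, so the choices are strategic substitutes.

strategic substitutes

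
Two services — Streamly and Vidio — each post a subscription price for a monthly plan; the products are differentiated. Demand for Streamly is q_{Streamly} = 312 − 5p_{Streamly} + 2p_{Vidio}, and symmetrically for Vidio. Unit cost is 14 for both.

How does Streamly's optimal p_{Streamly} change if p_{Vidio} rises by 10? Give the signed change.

2

Streamly's profit: π = (p_{Streamly} − 14)(312 − 5p_{Streamly} + 2p_{Vidio}).
∂π/∂p_{Streamly} = 382 − 10p_{Streamly} + 2p_{Vidio} = 0 ⇒ p_{Streamly} = 38.2 + 0.2p_{Vidio}.
The reaction-function slope is 0.2, so a 10-unit rise in p_{Vidio} moves p_{Streamly} by 0.2 × 10 = 2. Streamly's best response rises — the actions are strategic complements.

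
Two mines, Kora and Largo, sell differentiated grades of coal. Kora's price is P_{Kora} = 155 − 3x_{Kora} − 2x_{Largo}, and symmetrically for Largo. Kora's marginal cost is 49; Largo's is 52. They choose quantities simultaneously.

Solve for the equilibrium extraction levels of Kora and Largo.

13.4375, 12.6875

Mine Kora's profit: π = x_{Kora}(155 − 3x_{Kora} − 2x_{Largo}) − 49x_{Kora}.
∂π/∂x_{Kora} = 106 − 6x_{Kora} − 2x_{Largo} = 0 ⇒ x_{Kora} = 53/3 − (1/3)x_{Largo}.
Similarly x_{Largo} = 103/6 − (1/3)x_{Kora}.
Solving the two reaction functions simultaneously: (1 − (−1/3)(−1/3))x_{Kora} = 53/3 − (1/3)·(103/6), so (8/9)x_{Kora} = 215/18 and x_{Kora} = 13.4375.
Then x_{Largo} = 103/6 − (1/3)·13.4375 = 12.6875.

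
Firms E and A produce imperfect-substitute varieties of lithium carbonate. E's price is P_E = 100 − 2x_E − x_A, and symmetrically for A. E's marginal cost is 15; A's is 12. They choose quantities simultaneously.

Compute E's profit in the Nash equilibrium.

564.48

Firm E's profit: π = x_E(100 − 2x_E − x_A) − 15x_E.
∂π/∂x_E = 85 − 4x_E − x_A = 0 ⇒ x_E = 21.25 − 0.25x_A.
Similarly x_A = 22 − 0.25x_E.
Plugging x_A into E's best response: x_E = 21.25 − 0.25(22 − 0.25x_E) ⇒ 0.9375x_E = 15.75, so x_E = 16.8.
Then x_A = 22 − 0.25·16.8 = 17.8.
P_E = 100 − 2·16.8 − 17.8 = 48.6.
Profit = (48.6 − 15)·16.8 = 564.48.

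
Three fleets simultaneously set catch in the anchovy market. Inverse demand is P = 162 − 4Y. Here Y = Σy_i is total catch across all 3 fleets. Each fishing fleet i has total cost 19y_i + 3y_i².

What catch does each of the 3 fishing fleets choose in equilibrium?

A representative fishing fleet's profit is π_i = y_i(162 − 4Y) − 19y_i − 3y_i², with Y = y_i + Σ_{j≠i} y_j.
First-order condition: 143 − 14y_i − 4Σ_{j≠i} y_j = 0.
Imposing symmetry (y_j = y for all j) turns Σ_{j≠i} y_j into 2y, so 143 = 22y and y = 6.5.

6.5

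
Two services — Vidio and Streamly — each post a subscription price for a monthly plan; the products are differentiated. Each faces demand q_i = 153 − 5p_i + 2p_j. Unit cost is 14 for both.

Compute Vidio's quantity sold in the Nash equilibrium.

Vidio's profit: π = (p_{Vidio} − 14)(153 − 5p_{Vidio} + 2p_{Streamly}).
∂π/∂p_{Vidio} = 223 − 10p_{Vidio} + 2p_{Streamly} = 0 ⇒ p_{Vidio} = 22.3 + 0.2p_{Streamly}.
The game is symmetric, so in equilibrium p_{Streamly} = p_{Vidio}: the reaction function gives 0.8p_{Vidio} = 22.3, hence p_{Vidio} = 27.875.
q_{Vidio} = 153 − 5·27.875 + 2·27.875 = 69.375.

69.375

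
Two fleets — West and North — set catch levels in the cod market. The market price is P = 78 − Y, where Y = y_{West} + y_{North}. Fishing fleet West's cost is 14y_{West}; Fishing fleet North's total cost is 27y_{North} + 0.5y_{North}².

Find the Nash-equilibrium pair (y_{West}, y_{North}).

28.2, 7.6

Fishing fleet West's profit: π = y_{West}(78 − (y_{West} + y_{North})) − 14y_{West}.
∂π/∂y_{West} = 64 − 2y_{West} − y_{North} = 0, so y_{West} = 32 − 0.5y_{North}.
For North: ∂π/∂y_{North} = 51 − 3y_{North} − y_{West} = 0 ⇒ y_{North} = 17 − (1/3)y_{West}.
Plugging y_{North} into West's best response: y_{West} = 32 − 0.5(17 − (1/3)y_{West}) ⇒ (5/6)y_{West} = 23.5, so y_{West} = 28.2.
Then y_{North} = 17 − (1/3)·28.2 = 7.6.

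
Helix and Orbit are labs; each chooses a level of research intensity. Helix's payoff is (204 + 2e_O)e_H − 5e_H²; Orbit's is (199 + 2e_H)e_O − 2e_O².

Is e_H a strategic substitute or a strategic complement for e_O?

Expanding Helix's payoff: 204e_H + 2e_Oe_H − 5e_H².
∂π/∂e_H = 204 + 2e_O − 10e_H = 0, so e_H = 20.4 + 0.2e_O.
The best-response slope de_H/de_O = 0.2 > 0: the reaction function is upward-sloping, so the choices are strategic complements.

strategic complements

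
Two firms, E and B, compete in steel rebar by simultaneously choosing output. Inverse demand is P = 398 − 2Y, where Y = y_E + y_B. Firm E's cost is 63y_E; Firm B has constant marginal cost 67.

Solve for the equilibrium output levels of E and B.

Firm E's profit: π = y_E(398 − 2(y_E + y_B)) − 63y_E.
∂π/∂y_E = 335 − 4y_E − 2y_B = 0, so y_E = 83.75 − 0.5y_B.
By the same steps for B: y_B = 82.75 − 0.5y_E.
Solving the two reaction functions simultaneously: (1 − (−0.5)(−0.5))y_E = 83.75 − 0.5·82.75, so 0.75y_E = 42.375 and y_E = 56.5.
Then y_B = 82.75 − 0.5·56.5 = 54.5.

56.5, 54.5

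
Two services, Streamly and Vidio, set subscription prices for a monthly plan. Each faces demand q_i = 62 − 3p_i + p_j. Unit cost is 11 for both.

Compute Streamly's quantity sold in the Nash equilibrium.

Streamly's profit: π = (p_{Streamly} − 11)(62 − 3p_{Streamly} + p_{Vidio}).
∂π/∂p_{Streamly} = 95 − 6p_{Streamly} + p_{Vidio} = 0 ⇒ p_{Streamly} = 95/6 + (1/6)p_{Vidio}.
Setting p_{Streamly} = p_{Vidio} in the reaction function: p_{Streamly} = 95/6 + (1/6)p_{Streamly}, so p_{Streamly} = (95/6) / (5/6) = 19.
q_{Streamly} = 62 − 3·19 + 19 = 24.

24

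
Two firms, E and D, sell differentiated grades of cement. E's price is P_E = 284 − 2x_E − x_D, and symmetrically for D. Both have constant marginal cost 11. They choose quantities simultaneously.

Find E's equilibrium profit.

5962.32

Firm E's profit: π = x_E(284 − 2x_E − x_D) − 11x_E.
∂π/∂x_E = 273 − 4x_E − x_D = 0 ⇒ x_E = 68.25 − 0.25x_D.
Setting x_E = x_D in the reaction function: x_E = 68.25 − 0.25x_E, so x_E = 68.25 / 1.25 = 54.6.
P_E = 284 − 2·54.6 − 54.6 = 120.2.
Profit = (120.2 − 11)·54.6 = 5962.32.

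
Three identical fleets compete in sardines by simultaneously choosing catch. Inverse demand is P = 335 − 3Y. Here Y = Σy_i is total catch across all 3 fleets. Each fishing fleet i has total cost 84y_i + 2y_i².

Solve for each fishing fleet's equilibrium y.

A representative fishing fleet's profit is π_i = y_i(335 − 3Y) − 84y_i − 2y_i², with Y = y_i + Σ_{j≠i} y_j.
First-order condition: 251 − 10y_i − 3Σ_{j≠i} y_j = 0.
With identical fishing fleets, set every y_j = y: then 251 − 10y − 6y = 0, i.e. y = 251/16 = 15.6875.

15.6875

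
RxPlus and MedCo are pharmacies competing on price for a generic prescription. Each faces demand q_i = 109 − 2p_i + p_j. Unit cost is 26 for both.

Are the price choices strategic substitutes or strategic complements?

strategic complements

RxPlus's profit: π = (p_{RxPlus} − 26)(109 − 2p_{RxPlus} + p_{MedCo}).
∂π/∂p_{RxPlus} = 161 − 4p_{RxPlus} + p_{MedCo} = 0 ⇒ p_{RxPlus} = 40.25 + 0.25p_{MedCo}.
The best-response slope dp_{RxPlus}/dp_{MedCo} = 0.25 > 0: the reaction function is upward-sloping, so the choices are strategic complements.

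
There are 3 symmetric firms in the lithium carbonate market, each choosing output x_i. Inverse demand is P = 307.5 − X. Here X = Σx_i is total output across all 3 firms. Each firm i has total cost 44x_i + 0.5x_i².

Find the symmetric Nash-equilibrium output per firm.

52.7

A representative firm's profit is π_i = x_i(307.5 − X) − 44x_i − 0.5x_i², with X = x_i + Σ_{j≠i} x_j.
First-order condition: 263.5 − 3x_i − Σ_{j≠i} x_j = 0.
Imposing symmetry (x_j = x for all j) turns Σ_{j≠i} x_j into 2x, so 263.5 = 5x and x = 52.7.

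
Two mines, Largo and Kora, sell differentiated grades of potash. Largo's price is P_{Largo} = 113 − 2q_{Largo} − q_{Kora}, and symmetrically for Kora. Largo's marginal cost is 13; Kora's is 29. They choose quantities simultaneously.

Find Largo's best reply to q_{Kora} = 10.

22.5

Mine Largo's profit: π = q_{Largo}(113 − 2q_{Largo} − q_{Kora}) − 13q_{Largo}.
∂π/∂q_{Largo} = 100 − 4q_{Largo} − q_{Kora} = 0 ⇒ q_{Largo} = 25 − 0.25q_{Kora}.
At q_{Kora} = 10: q_{Largo} = 25 − 0.25·10 = 22.5.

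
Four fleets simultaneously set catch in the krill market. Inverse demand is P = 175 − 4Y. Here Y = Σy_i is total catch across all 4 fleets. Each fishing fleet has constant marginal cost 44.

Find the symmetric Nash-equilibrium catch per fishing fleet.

6.55

A representative fishing fleet's profit is π_i = y_i(175 − 4Y) − 44y_i, with Y = y_i + Σ_{j≠i} y_j.
First-order condition: 131 − 8y_i − 4Σ_{j≠i} y_j = 0.
In a symmetric equilibrium every fishing fleet chooses the same y, so Σ_{j≠i} y_j = 3y. The condition becomes 131 − 20y = 0, giving y = 131/20 = 6.55.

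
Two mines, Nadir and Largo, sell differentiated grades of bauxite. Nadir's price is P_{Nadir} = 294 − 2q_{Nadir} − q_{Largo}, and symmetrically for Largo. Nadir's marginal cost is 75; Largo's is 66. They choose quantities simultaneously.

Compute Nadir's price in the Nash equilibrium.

161.4

Mine Nadir's profit: π = q_{Nadir}(294 − 2q_{Nadir} − q_{Largo}) − 75q_{Nadir}.
∂π/∂q_{Nadir} = 219 − 4q_{Nadir} − q_{Largo} = 0 ⇒ q_{Nadir} = 54.75 − 0.25q_{Largo}.
Similarly q_{Largo} = 57 − 0.25q_{Nadir}.
Solving the two reaction functions simultaneously: (1 − (−0.25)(−0.25))q_{Nadir} = 54.75 − 0.25·57, so 0.9375q_{Nadir} = 40.5 and q_{Nadir} = 43.2.
Then q_{Largo} = 57 − 0.25·43.2 = 46.2.
P_{Nadir} = 294 − 2·43.2 − 46.2 = 161.4.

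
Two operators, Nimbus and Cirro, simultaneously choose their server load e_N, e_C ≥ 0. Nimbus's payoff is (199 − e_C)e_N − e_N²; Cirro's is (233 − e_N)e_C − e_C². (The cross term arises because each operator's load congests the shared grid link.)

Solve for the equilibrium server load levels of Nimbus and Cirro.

Expanding Nimbus's payoff: 199e_N − e_Ce_N − e_N².
∂π/∂e_N = 199 − e_C − 2e_N = 0, so e_N = 99.5 − 0.5e_C.
Likewise for Cirro: e_C = 116.5 − 0.5e_N.
Plugging e_C into Nimbus's best response: e_N = 99.5 − 0.5(116.5 − 0.5e_N) ⇒ 0.75e_N = 41.25, so e_N = 55.
Then e_C = 116.5 − 0.5·55 = 89.

55, 89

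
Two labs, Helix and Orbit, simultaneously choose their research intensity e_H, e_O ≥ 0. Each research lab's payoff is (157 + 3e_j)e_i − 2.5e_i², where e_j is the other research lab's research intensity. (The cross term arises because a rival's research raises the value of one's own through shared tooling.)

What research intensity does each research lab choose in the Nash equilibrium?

78.5

Helix's payoff is (157 + 3e_O)e_H − 2.5e_H².
∂π/∂e_H = 157 + 3e_O − 5e_H = 0, so e_H = 31.4 + 0.6e_O.
Setting e_H = e_O in the reaction function: e_H = 31.4 + 0.6e_H, so e_H = 31.4 / 0.4 = 78.5.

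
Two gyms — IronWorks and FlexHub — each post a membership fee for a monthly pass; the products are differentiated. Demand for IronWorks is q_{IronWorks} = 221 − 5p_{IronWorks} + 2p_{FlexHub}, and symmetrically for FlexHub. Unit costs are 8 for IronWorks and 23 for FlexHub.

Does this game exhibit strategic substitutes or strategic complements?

IronWorks's profit: π = (p_{IronWorks} − 8)(221 − 5p_{IronWorks} + 2p_{FlexHub}).
∂π/∂p_{IronWorks} = 261 − 10p_{IronWorks} + 2p_{FlexHub} = 0 ⇒ p_{IronWorks} = 26.1 + 0.2p_{FlexHub}.
The best-response slope dp_{IronWorks}/dp_{FlexHub} = 0.2 > 0: the reaction function is upward-sloping, so the choices are strategic complements.

strategic complements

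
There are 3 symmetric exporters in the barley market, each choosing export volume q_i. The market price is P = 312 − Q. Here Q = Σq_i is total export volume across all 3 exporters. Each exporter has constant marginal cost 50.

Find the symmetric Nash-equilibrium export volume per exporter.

65.5

A representative exporter's profit is π_i = q_i(312 − Q) − 50q_i, with Q = q_i + Σ_{j≠i} q_j.
First-order condition: 262 − 2q_i − Σ_{j≠i} q_j = 0.
With identical exporters, set every q_j = q: then 262 − 2q − 2q = 0, i.e. q = 262/4 = 65.5.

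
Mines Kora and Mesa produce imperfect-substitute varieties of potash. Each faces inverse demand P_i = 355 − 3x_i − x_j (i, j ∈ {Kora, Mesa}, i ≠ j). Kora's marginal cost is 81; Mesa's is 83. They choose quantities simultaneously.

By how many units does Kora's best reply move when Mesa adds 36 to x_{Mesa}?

Mine Kora's profit: π = x_{Kora}(355 − 3x_{Kora} − x_{Mesa}) − 81x_{Kora}.
∂π/∂x_{Kora} = 274 − 6x_{Kora} − x_{Mesa} = 0 ⇒ x_{Kora} = 137/3 − (1/6)x_{Mesa}.
The reaction-function slope is −1/6, so a 36-unit rise in x_{Mesa} moves x_{Kora} by −1/6 × 36 = −6. Kora's best response falls — the actions are strategic substitutes.

-6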